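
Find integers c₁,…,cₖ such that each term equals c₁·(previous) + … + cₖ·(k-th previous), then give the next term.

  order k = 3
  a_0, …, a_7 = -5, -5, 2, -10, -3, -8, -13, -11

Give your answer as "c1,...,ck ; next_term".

0,1,1 ; -21

  a_3 = 0·2 + 1·-5 + 1·-5 = -10
  a_4 = 0·-10 + 1·2 + 1·-5 = -3
  a_5 = 0·-3 + 1·-10 + 1·2 = -8
  a_6 = 0·-8 + 1·-3 + 1·-10 = -13
  a_7 = 0·-13 + 1·-8 + 1·-3 = -11
  a_8 = 0·-11 + 1·-13 + 1·-8 = -21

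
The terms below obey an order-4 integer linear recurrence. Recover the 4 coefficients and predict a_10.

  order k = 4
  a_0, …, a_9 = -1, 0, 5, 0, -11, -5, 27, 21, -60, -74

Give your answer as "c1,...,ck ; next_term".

  a_4 = 0·0 + -2·5 + -1·0 + 1·-1 = -11
  a_5 = 0·-11 + -2·0 + -1·5 + 1·0 = -5
  a_6 = 0·-5 + -2·-11 + -1·0 + 1·5 = 27
  a_7 = 0·27 + -2·-5 + -1·-11 + 1·0 = 21
  a_8 = 0·21 + -2·27 + -1·-5 + 1·-11 = -60
  a_9 = 0·-60 + -2·21 + -1·27 + 1·-5 = -74
  a_10 = 0·-74 + -2·-60 + -1·21 + 1·27 = 126

0,-2,-1,1 ; 126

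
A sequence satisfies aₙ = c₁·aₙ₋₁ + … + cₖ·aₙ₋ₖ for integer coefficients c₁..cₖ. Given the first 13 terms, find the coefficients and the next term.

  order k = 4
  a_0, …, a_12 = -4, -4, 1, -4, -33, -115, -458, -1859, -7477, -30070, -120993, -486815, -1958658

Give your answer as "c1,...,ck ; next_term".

  a_4 = 3·-4 + 3·1 + 4·-4 + 2·-4 = -33
  a_5 = 3·-33 + 3·-4 + 4·1 + 2·-4 = -115
  a_6 = 3·-115 + 3·-33 + 4·-4 + 2·1 = -458
  a_7 = 3·-458 + 3·-115 + 4·-33 + 2·-4 = -1859
  a_8 = 3·-1859 + 3·-458 + 4·-115 + 2·-33 = -7477
  a_9 = 3·-7477 + 3·-1859 + 4·-458 + 2·-115 = -30070
  a_10 = 3·-30070 + 3·-7477 + 4·-1859 + 2·-458 = -120993
  a_11 = 3·-120993 + 3·-30070 + 4·-7477 + 2·-1859 = -486815
  a_12 = 3·-486815 + 3·-120993 + 4·-30070 + 2·-7477 = -1958658
  a_13 = 3·-1958658 + 3·-486815 + 4·-120993 + 2·-30070 = -7880531

3,3,4,2 ; -7880531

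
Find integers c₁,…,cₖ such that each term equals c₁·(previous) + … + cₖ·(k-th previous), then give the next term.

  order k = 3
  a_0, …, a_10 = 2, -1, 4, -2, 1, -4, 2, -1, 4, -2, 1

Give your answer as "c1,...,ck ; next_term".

  a_3 = 0·4 + 0·-1 + -1·2 = -2
  a_4 = 0·-2 + 0·4 + -1·-1 = 1
  a_5 = 0·1 + 0·-2 + -1·4 = -4
  a_6 = 0·-4 + 0·1 + -1·-2 = 2
  a_7 = 0·2 + 0·-4 + -1·1 = -1
  a_8 = 0·-1 + 0·2 + -1·-4 = 4
  a_9 = 0·4 + 0·-1 + -1·2 = -2
  a_10 = 0·-2 + 0·4 + -1·-1 = 1
  a_11 = 0·1 + 0·-2 + -1·4 = -4

0,0,-1 ; -4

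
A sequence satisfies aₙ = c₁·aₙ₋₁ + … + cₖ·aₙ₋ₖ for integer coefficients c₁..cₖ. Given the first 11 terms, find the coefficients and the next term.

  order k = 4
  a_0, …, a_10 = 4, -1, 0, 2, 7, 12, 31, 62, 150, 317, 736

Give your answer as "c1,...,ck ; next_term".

1,3,-1,1 ; 1599

  a_4 = 1·2 + 3·0 + -1·-1 + 1·4 = 7
  a_5 = 1·7 + 3·2 + -1·0 + 1·-1 = 12
  a_6 = 1·12 + 3·7 + -1·2 + 1·0 = 31
  a_7 = 1·31 + 3·12 + -1·7 + 1·2 = 62
  a_8 = 1·62 + 3·31 + -1·12 + 1·7 = 150
  a_9 = 1·150 + 3·62 + -1·31 + 1·12 = 317
  a_10 = 1·317 + 3·150 + -1·62 + 1·31 = 736
  a_11 = 1·736 + 3·317 + -1·150 + 1·62 = 1599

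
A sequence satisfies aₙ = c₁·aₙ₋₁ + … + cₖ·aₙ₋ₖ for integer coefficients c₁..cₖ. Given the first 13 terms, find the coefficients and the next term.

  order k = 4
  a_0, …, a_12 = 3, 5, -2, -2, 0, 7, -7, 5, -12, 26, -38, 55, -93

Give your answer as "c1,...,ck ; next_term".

-1,0,-1,1 ; 157

  a_4 = -1·-2 + 0·-2 + -1·5 + 1·3 = 0
  a_5 = -1·0 + 0·-2 + -1·-2 + 1·5 = 7
  a_6 = -1·7 + 0·0 + -1·-2 + 1·-2 = -7
  a_7 = -1·-7 + 0·7 + -1·0 + 1·-2 = 5
  a_8 = -1·5 + 0·-7 + -1·7 + 1·0 = -12
  a_9 = -1·-12 + 0·5 + -1·-7 + 1·7 = 26
  a_10 = -1·26 + 0·-12 + -1·5 + 1·-7 = -38
  a_11 = -1·-38 + 0·26 + -1·-12 + 1·5 = 55
  a_12 = -1·55 + 0·-38 + -1·26 + 1·-12 = -93
  a_13 = -1·-93 + 0·55 + -1·-38 + 1·26 = 157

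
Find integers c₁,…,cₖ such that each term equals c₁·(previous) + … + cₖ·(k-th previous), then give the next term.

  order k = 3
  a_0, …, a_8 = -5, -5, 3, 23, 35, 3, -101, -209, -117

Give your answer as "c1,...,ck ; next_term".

1,-1,-3 ; 395

  a_3 = 1·3 + -1·-5 + -3·-5 = 23
  a_4 = 1·23 + -1·3 + -3·-5 = 35
  a_5 = 1·35 + -1·23 + -3·3 = 3
  a_6 = 1·3 + -1·35 + -3·23 = -101
  a_7 = 1·-101 + -1·3 + -3·35 = -209
  a_8 = 1·-209 + -1·-101 + -3·3 = -117
  a_9 = 1·-117 + -1·-209 + -3·-101 = 395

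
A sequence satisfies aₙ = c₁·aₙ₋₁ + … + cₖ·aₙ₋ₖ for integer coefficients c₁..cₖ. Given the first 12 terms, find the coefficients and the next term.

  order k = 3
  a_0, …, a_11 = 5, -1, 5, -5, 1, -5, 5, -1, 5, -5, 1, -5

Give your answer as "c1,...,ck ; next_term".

0,0,-1 ; 5

  a_3 = 0·5 + 0·-1 + -1·5 = -5
  a_4 = 0·-5 + 0·5 + -1·-1 = 1
  a_5 = 0·1 + 0·-5 + -1·5 = -5
  a_6 = 0·-5 + 0·1 + -1·-5 = 5
  a_7 = 0·5 + 0·-5 + -1·1 = -1
  a_8 = 0·-1 + 0·5 + -1·-5 = 5
  a_9 = 0·5 + 0·-1 + -1·5 = -5
  a_10 = 0·-5 + 0·5 + -1·-1 = 1
  a_11 = 0·1 + 0·-5 + -1·5 = -5
  a_12 = 0·-5 + 0·1 + -1·-5 = 5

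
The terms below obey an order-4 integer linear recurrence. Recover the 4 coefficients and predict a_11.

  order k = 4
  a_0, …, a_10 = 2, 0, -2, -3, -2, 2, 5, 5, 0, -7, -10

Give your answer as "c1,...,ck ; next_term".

  a_4 = 0·-3 + 0·-2 + -1·0 + -1·2 = -2
  a_5 = 0·-2 + 0·-3 + -1·-2 + -1·0 = 2
  a_6 = 0·2 + 0·-2 + -1·-3 + -1·-2 = 5
  a_7 = 0·5 + 0·2 + -1·-2 + -1·-3 = 5
  a_8 = 0·5 + 0·5 + -1·2 + -1·-2 = 0
  a_9 = 0·0 + 0·5 + -1·5 + -1·2 = -7
  a_10 = 0·-7 + 0·0 + -1·5 + -1·5 = -10
  a_11 = 0·-10 + 0·-7 + -1·0 + -1·5 = -5

0,0,-1,-1 ; -5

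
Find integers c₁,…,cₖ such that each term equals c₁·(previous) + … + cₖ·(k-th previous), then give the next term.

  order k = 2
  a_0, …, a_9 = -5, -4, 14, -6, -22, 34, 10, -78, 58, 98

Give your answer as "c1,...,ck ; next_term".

  a_2 = -1·-4 + -2·-5 = 14
  a_3 = -1·14 + -2·-4 = -6
  a_4 = -1·-6 + -2·14 = -22
  a_5 = -1·-22 + -2·-6 = 34
  a_6 = -1·34 + -2·-22 = 10
  a_7 = -1·10 + -2·34 = -78
  a_8 = -1·-78 + -2·10 = 58
  a_9 = -1·58 + -2·-78 = 98
  a_10 = -1·98 + -2·58 = -214

-1,-2 ; -214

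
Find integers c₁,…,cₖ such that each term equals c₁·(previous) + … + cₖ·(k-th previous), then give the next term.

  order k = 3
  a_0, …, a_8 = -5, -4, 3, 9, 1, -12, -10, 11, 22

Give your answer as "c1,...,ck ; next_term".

  a_3 = 0·3 + -1·-4 + -1·-5 = 9
  a_4 = 0·9 + -1·3 + -1·-4 = 1
  a_5 = 0·1 + -1·9 + -1·3 = -12
  a_6 = 0·-12 + -1·1 + -1·9 = -10
  a_7 = 0·-10 + -1·-12 + -1·1 = 11
  a_8 = 0·11 + -1·-10 + -1·-12 = 22
  a_9 = 0·22 + -1·11 + -1·-10 = -1

0,-1,-1 ; -1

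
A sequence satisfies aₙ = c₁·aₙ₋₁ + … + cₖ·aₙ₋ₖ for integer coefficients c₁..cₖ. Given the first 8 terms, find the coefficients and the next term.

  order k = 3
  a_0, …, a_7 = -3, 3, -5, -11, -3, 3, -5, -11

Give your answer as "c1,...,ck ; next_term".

  a_3 = 1·-5 + -1·3 + 1·-3 = -11
  a_4 = 1·-11 + -1·-5 + 1·3 = -3
  a_5 = 1·-3 + -1·-11 + 1·-5 = 3
  a_6 = 1·3 + -1·-3 + 1·-11 = -5
  a_7 = 1·-5 + -1·3 + 1·-3 = -11
  a_8 = 1·-11 + -1·-5 + 1·3 = -3

1,-1,1 ; -3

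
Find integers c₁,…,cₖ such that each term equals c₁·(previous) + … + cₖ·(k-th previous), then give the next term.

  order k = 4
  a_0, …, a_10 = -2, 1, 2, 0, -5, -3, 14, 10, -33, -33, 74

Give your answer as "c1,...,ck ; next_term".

  a_4 = -1·0 + -3·2 + -3·1 + -2·-2 = -5
  a_5 = -1·-5 + -3·0 + -3·2 + -2·1 = -3
  a_6 = -1·-3 + -3·-5 + -3·0 + -2·2 = 14
  a_7 = -1·14 + -3·-3 + -3·-5 + -2·0 = 10
  a_8 = -1·10 + -3·14 + -3·-3 + -2·-5 = -33
  a_9 = -1·-33 + -3·10 + -3·14 + -2·-3 = -33
  a_10 = -1·-33 + -3·-33 + -3·10 + -2·14 = 74
  a_11 = -1·74 + -3·-33 + -3·-33 + -2·10 = 104

-1,-3,-3,-2 ; 104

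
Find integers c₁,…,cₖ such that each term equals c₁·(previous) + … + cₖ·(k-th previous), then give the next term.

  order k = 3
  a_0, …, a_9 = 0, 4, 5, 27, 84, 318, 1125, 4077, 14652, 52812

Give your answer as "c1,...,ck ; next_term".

  a_3 = 3·5 + 3·4 + -3·0 = 27
  a_4 = 3·27 + 3·5 + -3·4 = 84
  a_5 = 3·84 + 3·27 + -3·5 = 318
  a_6 = 3·318 + 3·84 + -3·27 = 1125
  a_7 = 3·1125 + 3·318 + -3·84 = 4077
  a_8 = 3·4077 + 3·1125 + -3·318 = 14652
  a_9 = 3·14652 + 3·4077 + -3·1125 = 52812
  a_10 = 3·52812 + 3·14652 + -3·4077 = 190161

3,3,-3 ; 190161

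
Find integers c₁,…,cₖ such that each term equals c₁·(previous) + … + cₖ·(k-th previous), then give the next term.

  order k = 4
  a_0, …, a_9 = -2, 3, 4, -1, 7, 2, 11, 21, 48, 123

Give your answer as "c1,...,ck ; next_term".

2,2,-1,-2 ; 299

  a_4 = 2·-1 + 2·4 + -1·3 + -2·-2 = 7
  a_5 = 2·7 + 2·-1 + -1·4 + -2·3 = 2
  a_6 = 2·2 + 2·7 + -1·-1 + -2·4 = 11
  a_7 = 2·11 + 2·2 + -1·7 + -2·-1 = 21
  a_8 = 2·21 + 2·11 + -1·2 + -2·7 = 48
  a_9 = 2·48 + 2·21 + -1·11 + -2·2 = 123
  a_10 = 2·123 + 2·48 + -1·21 + -2·11 = 299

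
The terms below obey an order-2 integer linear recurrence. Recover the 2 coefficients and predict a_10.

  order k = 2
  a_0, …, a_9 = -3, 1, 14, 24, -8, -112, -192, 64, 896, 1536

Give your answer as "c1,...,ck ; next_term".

  a_2 = 2·1 + -4·-3 = 14
  a_3 = 2·14 + -4·1 = 24
  a_4 = 2·24 + -4·14 = -8
  a_5 = 2·-8 + -4·24 = -112
  a_6 = 2·-112 + -4·-8 = -192
  a_7 = 2·-192 + -4·-112 = 64
  a_8 = 2·64 + -4·-192 = 896
  a_9 = 2·896 + -4·64 = 1536
  a_10 = 2·1536 + -4·896 = -512

2,-4 ; -512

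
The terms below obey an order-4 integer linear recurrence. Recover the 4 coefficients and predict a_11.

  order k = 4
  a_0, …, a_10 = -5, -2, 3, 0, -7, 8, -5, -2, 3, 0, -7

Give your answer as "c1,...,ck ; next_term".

-1,0,1,1 ; 8

  a_4 = -1·0 + 0·3 + 1·-2 + 1·-5 = -7
  a_5 = -1·-7 + 0·0 + 1·3 + 1·-2 = 8
  a_6 = -1·8 + 0·-7 + 1·0 + 1·3 = -5
  a_7 = -1·-5 + 0·8 + 1·-7 + 1·0 = -2
  a_8 = -1·-2 + 0·-5 + 1·8 + 1·-7 = 3
  a_9 = -1·3 + 0·-2 + 1·-5 + 1·8 = 0
  a_10 = -1·0 + 0·3 + 1·-2 + 1·-5 = -7
  a_11 = -1·-7 + 0·0 + 1·3 + 1·-2 = 8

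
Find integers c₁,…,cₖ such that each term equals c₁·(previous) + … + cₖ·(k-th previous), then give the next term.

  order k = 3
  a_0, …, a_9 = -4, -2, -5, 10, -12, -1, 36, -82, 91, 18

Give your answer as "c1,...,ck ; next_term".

  a_3 = -2·-5 + -2·-2 + 1·-4 = 10
  a_4 = -2·10 + -2·-5 + 1·-2 = -12
  a_5 = -2·-12 + -2·10 + 1·-5 = -1
  a_6 = -2·-1 + -2·-12 + 1·10 = 36
  a_7 = -2·36 + -2·-1 + 1·-12 = -82
  a_8 = -2·-82 + -2·36 + 1·-1 = 91
  a_9 = -2·91 + -2·-82 + 1·36 = 18
  a_10 = -2·18 + -2·91 + 1·-82 = -300

-2,-2,1 ; -300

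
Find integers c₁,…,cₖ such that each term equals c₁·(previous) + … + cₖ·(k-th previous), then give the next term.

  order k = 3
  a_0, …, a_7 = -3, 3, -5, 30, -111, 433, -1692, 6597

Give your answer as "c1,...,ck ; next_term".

  a_3 = -3·-5 + 3·3 + -2·-3 = 30
  a_4 = -3·30 + 3·-5 + -2·3 = -111
  a_5 = -3·-111 + 3·30 + -2·-5 = 433
  a_6 = -3·433 + 3·-111 + -2·30 = -1692
  a_7 = -3·-1692 + 3·433 + -2·-111 = 6597
  a_8 = -3·6597 + 3·-1692 + -2·433 = -25733

-3,3,-2 ; -25733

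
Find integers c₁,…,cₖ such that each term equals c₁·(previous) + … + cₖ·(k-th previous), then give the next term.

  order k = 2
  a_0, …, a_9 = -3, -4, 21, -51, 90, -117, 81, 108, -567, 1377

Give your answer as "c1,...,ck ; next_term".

-3,-3 ; -2430

  a_2 = -3·-4 + -3·-3 = 21
  a_3 = -3·21 + -3·-4 = -51
  a_4 = -3·-51 + -3·21 = 90
  a_5 = -3·90 + -3·-51 = -117
  a_6 = -3·-117 + -3·90 = 81
  a_7 = -3·81 + -3·-117 = 108
  a_8 = -3·108 + -3·81 = -567
  a_9 = -3·-567 + -3·108 = 1377
  a_10 = -3·1377 + -3·-567 = -2430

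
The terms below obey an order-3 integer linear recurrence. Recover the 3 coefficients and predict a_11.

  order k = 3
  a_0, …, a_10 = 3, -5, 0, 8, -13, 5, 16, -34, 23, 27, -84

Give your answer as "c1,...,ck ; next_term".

  a_3 = -1·0 + -1·-5 + 1·3 = 8
  a_4 = -1·8 + -1·0 + 1·-5 = -13
  a_5 = -1·-13 + -1·8 + 1·0 = 5
  a_6 = -1·5 + -1·-13 + 1·8 = 16
  a_7 = -1·16 + -1·5 + 1·-13 = -34
  a_8 = -1·-34 + -1·16 + 1·5 = 23
  a_9 = -1·23 + -1·-34 + 1·16 = 27
  a_10 = -1·27 + -1·23 + 1·-34 = -84
  a_11 = -1·-84 + -1·27 + 1·23 = 80

-1,-1,1 ; 80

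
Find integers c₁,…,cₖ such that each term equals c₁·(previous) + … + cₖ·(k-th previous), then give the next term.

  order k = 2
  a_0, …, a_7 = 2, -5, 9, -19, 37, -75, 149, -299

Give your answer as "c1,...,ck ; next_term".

-1,2 ; 597

  a_2 = -1·-5 + 2·2 = 9
  a_3 = -1·9 + 2·-5 = -19
  a_4 = -1·-19 + 2·9 = 37
  a_5 = -1·37 + 2·-19 = -75
  a_6 = -1·-75 + 2·37 = 149
  a_7 = -1·149 + 2·-75 = -299
  a_8 = -1·-299 + 2·149 = 597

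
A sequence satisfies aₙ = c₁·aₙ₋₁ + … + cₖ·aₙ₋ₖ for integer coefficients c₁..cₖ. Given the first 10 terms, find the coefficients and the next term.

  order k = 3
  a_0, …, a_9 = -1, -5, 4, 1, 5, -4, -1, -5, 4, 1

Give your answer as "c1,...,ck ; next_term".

0,0,-1 ; 5

  a_3 = 0·4 + 0·-5 + -1·-1 = 1
  a_4 = 0·1 + 0·4 + -1·-5 = 5
  a_5 = 0·5 + 0·1 + -1·4 = -4
  a_6 = 0·-4 + 0·5 + -1·1 = -1
  a_7 = 0·-1 + 0·-4 + -1·5 = -5
  a_8 = 0·-5 + 0·-1 + -1·-4 = 4
  a_9 = 0·4 + 0·-5 + -1·-1 = 1
  a_10 = 0·1 + 0·4 + -1·-5 = 5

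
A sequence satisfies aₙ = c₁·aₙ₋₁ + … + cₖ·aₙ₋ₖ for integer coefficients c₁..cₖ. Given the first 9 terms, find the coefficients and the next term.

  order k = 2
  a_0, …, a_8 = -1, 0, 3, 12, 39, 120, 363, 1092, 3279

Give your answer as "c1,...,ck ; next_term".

4,-3 ; 9840

  a_2 = 4·0 + -3·-1 = 3
  a_3 = 4·3 + -3·0 = 12
  a_4 = 4·12 + -3·3 = 39
  a_5 = 4·39 + -3·12 = 120
  a_6 = 4·120 + -3·39 = 363
  a_7 = 4·363 + -3·120 = 1092
  a_8 = 4·1092 + -3·363 = 3279
  a_9 = 4·3279 + -3·1092 = 9840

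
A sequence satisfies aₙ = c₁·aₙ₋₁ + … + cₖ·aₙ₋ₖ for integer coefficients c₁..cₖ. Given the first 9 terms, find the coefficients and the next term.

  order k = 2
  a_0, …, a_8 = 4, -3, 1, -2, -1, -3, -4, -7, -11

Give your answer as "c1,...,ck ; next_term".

1,1 ; -18

  a_2 = 1·-3 + 1·4 = 1
  a_3 = 1·1 + 1·-3 = -2
  a_4 = 1·-2 + 1·1 = -1
  a_5 = 1·-1 + 1·-2 = -3
  a_6 = 1·-3 + 1·-1 = -4
  a_7 = 1·-4 + 1·-3 = -7
  a_8 = 1·-7 + 1·-4 = -11
  a_9 = 1·-11 + 1·-7 = -18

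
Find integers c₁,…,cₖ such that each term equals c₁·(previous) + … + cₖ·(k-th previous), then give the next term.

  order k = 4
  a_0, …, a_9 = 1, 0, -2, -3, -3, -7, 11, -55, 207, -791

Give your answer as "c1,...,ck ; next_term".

  a_4 = -3·-3 + 4·-2 + 2·0 + -4·1 = -3
  a_5 = -3·-3 + 4·-3 + 2·-2 + -4·0 = -7
  a_6 = -3·-7 + 4·-3 + 2·-3 + -4·-2 = 11
  a_7 = -3·11 + 4·-7 + 2·-3 + -4·-3 = -55
  a_8 = -3·-55 + 4·11 + 2·-7 + -4·-3 = 207
  a_9 = -3·207 + 4·-55 + 2·11 + -4·-7 = -791
  a_10 = -3·-791 + 4·207 + 2·-55 + -4·11 = 3047

-3,4,2,-4 ; 3047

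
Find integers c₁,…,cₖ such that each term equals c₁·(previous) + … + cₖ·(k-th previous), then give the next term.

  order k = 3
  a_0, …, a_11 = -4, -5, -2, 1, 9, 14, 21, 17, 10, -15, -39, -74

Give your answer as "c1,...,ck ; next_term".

1,1,-2 ; -83

  a_3 = 1·-2 + 1·-5 + -2·-4 = 1
  a_4 = 1·1 + 1·-2 + -2·-5 = 9
  a_5 = 1·9 + 1·1 + -2·-2 = 14
  a_6 = 1·14 + 1·9 + -2·1 = 21
  a_7 = 1·21 + 1·14 + -2·9 = 17
  a_8 = 1·17 + 1·21 + -2·14 = 10
  a_9 = 1·10 + 1·17 + -2·21 = -15
  a_10 = 1·-15 + 1·10 + -2·17 = -39
  a_11 = 1·-39 + 1·-15 + -2·10 = -74
  a_12 = 1·-74 + 1·-39 + -2·-15 = -83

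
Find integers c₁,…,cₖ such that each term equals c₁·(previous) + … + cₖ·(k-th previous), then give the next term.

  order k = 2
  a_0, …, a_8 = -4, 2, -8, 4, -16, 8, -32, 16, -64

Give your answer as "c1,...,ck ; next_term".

  a_2 = 0·2 + 2·-4 = -8
  a_3 = 0·-8 + 2·2 = 4
  a_4 = 0·4 + 2·-8 = -16
  a_5 = 0·-16 + 2·4 = 8
  a_6 = 0·8 + 2·-16 = -32
  a_7 = 0·-32 + 2·8 = 16
  a_8 = 0·16 + 2·-32 = -64
  a_9 = 0·-64 + 2·16 = 32

0,2 ; 32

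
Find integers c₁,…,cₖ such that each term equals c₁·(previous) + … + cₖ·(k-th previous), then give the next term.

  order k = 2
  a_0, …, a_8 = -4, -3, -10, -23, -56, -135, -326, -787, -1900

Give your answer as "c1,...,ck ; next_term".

2,1 ; -4587

  a_2 = 2·-3 + 1·-4 = -10
  a_3 = 2·-10 + 1·-3 = -23
  a_4 = 2·-23 + 1·-10 = -56
  a_5 = 2·-56 + 1·-23 = -135
  a_6 = 2·-135 + 1·-56 = -326
  a_7 = 2·-326 + 1·-135 = -787
  a_8 = 2·-787 + 1·-326 = -1900
  a_9 = 2·-1900 + 1·-787 = -4587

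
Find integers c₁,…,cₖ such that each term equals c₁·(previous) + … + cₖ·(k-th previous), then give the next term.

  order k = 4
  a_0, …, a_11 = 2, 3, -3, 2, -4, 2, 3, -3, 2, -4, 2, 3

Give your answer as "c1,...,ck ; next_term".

  a_4 = -1·2 + -1·-3 + -1·3 + -1·2 = -4
  a_5 = -1·-4 + -1·2 + -1·-3 + -1·3 = 2
  a_6 = -1·2 + -1·-4 + -1·2 + -1·-3 = 3
  a_7 = -1·3 + -1·2 + -1·-4 + -1·2 = -3
  a_8 = -1·-3 + -1·3 + -1·2 + -1·-4 = 2
  a_9 = -1·2 + -1·-3 + -1·3 + -1·2 = -4
  a_10 = -1·-4 + -1·2 + -1·-3 + -1·3 = 2
  a_11 = -1·2 + -1·-4 + -1·2 + -1·-3 = 3
  a_12 = -1·3 + -1·2 + -1·-4 + -1·2 = -3

-1,-1,-1,-1 ; -3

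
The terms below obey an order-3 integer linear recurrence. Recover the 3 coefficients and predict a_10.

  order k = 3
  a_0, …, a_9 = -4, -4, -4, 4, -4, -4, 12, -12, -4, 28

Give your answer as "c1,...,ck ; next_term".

  a_3 = -1·-4 + -1·-4 + 1·-4 = 4
  a_4 = -1·4 + -1·-4 + 1·-4 = -4
  a_5 = -1·-4 + -1·4 + 1·-4 = -4
  a_6 = -1·-4 + -1·-4 + 1·4 = 12
  a_7 = -1·12 + -1·-4 + 1·-4 = -12
  a_8 = -1·-12 + -1·12 + 1·-4 = -4
  a_9 = -1·-4 + -1·-12 + 1·12 = 28
  a_10 = -1·28 + -1·-4 + 1·-12 = -36

-1,-1,1 ; -36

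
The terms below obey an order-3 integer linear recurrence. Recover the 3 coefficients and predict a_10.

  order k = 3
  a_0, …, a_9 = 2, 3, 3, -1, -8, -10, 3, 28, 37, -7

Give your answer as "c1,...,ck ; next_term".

  a_3 = 2·3 + -3·3 + 1·2 = -1
  a_4 = 2·-1 + -3·3 + 1·3 = -8
  a_5 = 2·-8 + -3·-1 + 1·3 = -10
  a_6 = 2·-10 + -3·-8 + 1·-1 = 3
  a_7 = 2·3 + -3·-10 + 1·-8 = 28
  a_8 = 2·28 + -3·3 + 1·-10 = 37
  a_9 = 2·37 + -3·28 + 1·3 = -7
  a_10 = 2·-7 + -3·37 + 1·28 = -97

2,-3,1 ; -97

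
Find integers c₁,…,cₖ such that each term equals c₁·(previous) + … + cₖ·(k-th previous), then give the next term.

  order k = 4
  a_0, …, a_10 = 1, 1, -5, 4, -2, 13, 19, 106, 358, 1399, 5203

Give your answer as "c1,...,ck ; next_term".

  a_4 = 3·4 + 3·-5 + -1·1 + 2·1 = -2
  a_5 = 3·-2 + 3·4 + -1·-5 + 2·1 = 13
  a_6 = 3·13 + 3·-2 + -1·4 + 2·-5 = 19
  a_7 = 3·19 + 3·13 + -1·-2 + 2·4 = 106
  a_8 = 3·106 + 3·19 + -1·13 + 2·-2 = 358
  a_9 = 3·358 + 3·106 + -1·19 + 2·13 = 1399
  a_10 = 3·1399 + 3·358 + -1·106 + 2·19 = 5203
  a_11 = 3·5203 + 3·1399 + -1·358 + 2·106 = 19660

3,3,-1,2 ; 19660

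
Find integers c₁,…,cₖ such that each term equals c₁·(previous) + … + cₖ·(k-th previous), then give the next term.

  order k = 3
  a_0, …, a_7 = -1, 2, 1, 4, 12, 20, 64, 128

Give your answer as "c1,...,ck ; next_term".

0,4,4 ; 336

  a_3 = 0·1 + 4·2 + 4·-1 = 4
  a_4 = 0·4 + 4·1 + 4·2 = 12
  a_5 = 0·12 + 4·4 + 4·1 = 20
  a_6 = 0·20 + 4·12 + 4·4 = 64
  a_7 = 0·64 + 4·20 + 4·12 = 128
  a_8 = 0·128 + 4·64 + 4·20 = 336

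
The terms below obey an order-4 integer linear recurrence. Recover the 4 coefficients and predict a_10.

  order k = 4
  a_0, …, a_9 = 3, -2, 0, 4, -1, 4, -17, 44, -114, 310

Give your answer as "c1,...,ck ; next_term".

  a_4 = -2·4 + 1·0 + -2·-2 + 1·3 = -1
  a_5 = -2·-1 + 1·4 + -2·0 + 1·-2 = 4
  a_6 = -2·4 + 1·-1 + -2·4 + 1·0 = -17
  a_7 = -2·-17 + 1·4 + -2·-1 + 1·4 = 44
  a_8 = -2·44 + 1·-17 + -2·4 + 1·-1 = -114
  a_9 = -2·-114 + 1·44 + -2·-17 + 1·4 = 310
  a_10 = -2·310 + 1·-114 + -2·44 + 1·-17 = -839

-2,1,-2,1 ; -839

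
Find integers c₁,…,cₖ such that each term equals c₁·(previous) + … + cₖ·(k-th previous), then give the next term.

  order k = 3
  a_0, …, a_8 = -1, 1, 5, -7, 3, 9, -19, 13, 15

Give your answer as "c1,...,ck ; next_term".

-1,-1,1 ; -47

  a_3 = -1·5 + -1·1 + 1·-1 = -7
  a_4 = -1·-7 + -1·5 + 1·1 = 3
  a_5 = -1·3 + -1·-7 + 1·5 = 9
  a_6 = -1·9 + -1·3 + 1·-7 = -19
  a_7 = -1·-19 + -1·9 + 1·3 = 13
  a_8 = -1·13 + -1·-19 + 1·9 = 15
  a_9 = -1·15 + -1·13 + 1·-19 = -47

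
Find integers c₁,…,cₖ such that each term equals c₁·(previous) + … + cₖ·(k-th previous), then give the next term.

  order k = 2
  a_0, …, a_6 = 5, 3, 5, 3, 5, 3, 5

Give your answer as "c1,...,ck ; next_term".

0,1 ; 3

  a_2 = 0·3 + 1·5 = 5
  a_3 = 0·5 + 1·3 = 3
  a_4 = 0·3 + 1·5 = 5
  a_5 = 0·5 + 1·3 = 3
  a_6 = 0·3 + 1·5 = 5
  a_7 = 0·5 + 1·3 = 3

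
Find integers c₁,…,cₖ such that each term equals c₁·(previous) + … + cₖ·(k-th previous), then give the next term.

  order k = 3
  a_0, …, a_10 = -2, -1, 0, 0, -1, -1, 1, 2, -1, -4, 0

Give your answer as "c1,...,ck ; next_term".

1,-2,1 ; 7

  a_3 = 1·0 + -2·-1 + 1·-2 = 0
  a_4 = 1·0 + -2·0 + 1·-1 = -1
  a_5 = 1·-1 + -2·0 + 1·0 = -1
  a_6 = 1·-1 + -2·-1 + 1·0 = 1
  a_7 = 1·1 + -2·-1 + 1·-1 = 2
  a_8 = 1·2 + -2·1 + 1·-1 = -1
  a_9 = 1·-1 + -2·2 + 1·1 = -4
  a_10 = 1·-4 + -2·-1 + 1·2 = 0
  a_11 = 1·0 + -2·-4 + 1·-1 = 7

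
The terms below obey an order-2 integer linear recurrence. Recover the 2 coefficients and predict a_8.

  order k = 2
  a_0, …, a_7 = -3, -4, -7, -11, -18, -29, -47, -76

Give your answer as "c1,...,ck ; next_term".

1,1 ; -123

  a_2 = 1·-4 + 1·-3 = -7
  a_3 = 1·-7 + 1·-4 = -11
  a_4 = 1·-11 + 1·-7 = -18
  a_5 = 1·-18 + 1·-11 = -29
  a_6 = 1·-29 + 1·-18 = -47
  a_7 = 1·-47 + 1·-29 = -76
  a_8 = 1·-76 + 1·-47 = -123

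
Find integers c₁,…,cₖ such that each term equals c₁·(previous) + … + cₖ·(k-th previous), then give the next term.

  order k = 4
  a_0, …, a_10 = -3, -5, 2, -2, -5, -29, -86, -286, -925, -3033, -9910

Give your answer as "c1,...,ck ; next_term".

  a_4 = 3·-2 + 1·2 + -1·-5 + 2·-3 = -5
  a_5 = 3·-5 + 1·-2 + -1·2 + 2·-5 = -29
  a_6 = 3·-29 + 1·-5 + -1·-2 + 2·2 = -86
  a_7 = 3·-86 + 1·-29 + -1·-5 + 2·-2 = -286
  a_8 = 3·-286 + 1·-86 + -1·-29 + 2·-5 = -925
  a_9 = 3·-925 + 1·-286 + -1·-86 + 2·-29 = -3033
  a_10 = 3·-3033 + 1·-925 + -1·-286 + 2·-86 = -9910
  a_11 = 3·-9910 + 1·-3033 + -1·-925 + 2·-286 = -32410

3,1,-1,2 ; -32410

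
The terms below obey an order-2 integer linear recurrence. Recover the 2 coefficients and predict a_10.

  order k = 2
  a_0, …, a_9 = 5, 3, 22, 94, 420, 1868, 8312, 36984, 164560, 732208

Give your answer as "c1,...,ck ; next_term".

  a_2 = 4·3 + 2·5 = 22
  a_3 = 4·22 + 2·3 = 94
  a_4 = 4·94 + 2·22 = 420
  a_5 = 4·420 + 2·94 = 1868
  a_6 = 4·1868 + 2·420 = 8312
  a_7 = 4·8312 + 2·1868 = 36984
  a_8 = 4·36984 + 2·8312 = 164560
  a_9 = 4·164560 + 2·36984 = 732208
  a_10 = 4·732208 + 2·164560 = 3257952

4,2 ; 3257952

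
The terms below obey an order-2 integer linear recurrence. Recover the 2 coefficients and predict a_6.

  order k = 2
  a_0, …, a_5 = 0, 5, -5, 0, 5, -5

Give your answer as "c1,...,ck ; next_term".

-1,-1 ; 0

  a_2 = -1·5 + -1·0 = -5
  a_3 = -1·-5 + -1·5 = 0
  a_4 = -1·0 + -1·-5 = 5
  a_5 = -1·5 + -1·0 = -5
  a_6 = -1·-5 + -1·5 = 0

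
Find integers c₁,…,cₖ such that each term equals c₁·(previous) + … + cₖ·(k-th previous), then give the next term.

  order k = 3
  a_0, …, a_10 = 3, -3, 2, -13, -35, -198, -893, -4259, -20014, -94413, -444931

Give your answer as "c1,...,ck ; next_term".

  a_3 = 4·2 + 4·-3 + -3·3 = -13
  a_4 = 4·-13 + 4·2 + -3·-3 = -35
  a_5 = 4·-35 + 4·-13 + -3·2 = -198
  a_6 = 4·-198 + 4·-35 + -3·-13 = -893
  a_7 = 4·-893 + 4·-198 + -3·-35 = -4259
  a_8 = 4·-4259 + 4·-893 + -3·-198 = -20014
  a_9 = 4·-20014 + 4·-4259 + -3·-893 = -94413
  a_10 = 4·-94413 + 4·-20014 + -3·-4259 = -444931
  a_11 = 4·-444931 + 4·-94413 + -3·-20014 = -2097334

4,4,-3 ; -2097334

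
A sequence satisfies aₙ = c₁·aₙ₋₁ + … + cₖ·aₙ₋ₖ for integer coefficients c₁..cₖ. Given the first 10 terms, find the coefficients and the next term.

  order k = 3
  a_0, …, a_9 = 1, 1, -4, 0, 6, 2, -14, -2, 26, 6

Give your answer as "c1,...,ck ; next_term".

  a_3 = -1·-4 + -2·1 + -2·1 = 0
  a_4 = -1·0 + -2·-4 + -2·1 = 6
  a_5 = -1·6 + -2·0 + -2·-4 = 2
  a_6 = -1·2 + -2·6 + -2·0 = -14
  a_7 = -1·-14 + -2·2 + -2·6 = -2
  a_8 = -1·-2 + -2·-14 + -2·2 = 26
  a_9 = -1·26 + -2·-2 + -2·-14 = 6
  a_10 = -1·6 + -2·26 + -2·-2 = -54

-1,-2,-2 ; -54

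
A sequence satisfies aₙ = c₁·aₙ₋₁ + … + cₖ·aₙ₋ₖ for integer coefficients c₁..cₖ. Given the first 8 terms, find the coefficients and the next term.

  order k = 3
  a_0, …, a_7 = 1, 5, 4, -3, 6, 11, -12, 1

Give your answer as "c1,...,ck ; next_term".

0,-1,2 ; 34

  a_3 = 0·4 + -1·5 + 2·1 = -3
  a_4 = 0·-3 + -1·4 + 2·5 = 6
  a_5 = 0·6 + -1·-3 + 2·4 = 11
  a_6 = 0·11 + -1·6 + 2·-3 = -12
  a_7 = 0·-12 + -1·11 + 2·6 = 1
  a_8 = 0·1 + -1·-12 + 2·11 = 34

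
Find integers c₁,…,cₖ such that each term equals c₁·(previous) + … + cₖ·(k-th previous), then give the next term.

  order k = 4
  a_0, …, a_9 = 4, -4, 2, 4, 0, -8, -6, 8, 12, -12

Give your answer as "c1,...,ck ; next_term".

2,-2,2,1 ; -38

  a_4 = 2·4 + -2·2 + 2·-4 + 1·4 = 0
  a_5 = 2·0 + -2·4 + 2·2 + 1·-4 = -8
  a_6 = 2·-8 + -2·0 + 2·4 + 1·2 = -6
  a_7 = 2·-6 + -2·-8 + 2·0 + 1·4 = 8
  a_8 = 2·8 + -2·-6 + 2·-8 + 1·0 = 12
  a_9 = 2·12 + -2·8 + 2·-6 + 1·-8 = -12
  a_10 = 2·-12 + -2·12 + 2·8 + 1·-6 = -38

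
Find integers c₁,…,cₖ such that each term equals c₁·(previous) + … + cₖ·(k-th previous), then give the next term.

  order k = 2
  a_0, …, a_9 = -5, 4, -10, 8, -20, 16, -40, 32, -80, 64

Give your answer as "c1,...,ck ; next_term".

0,2 ; -160

  a_2 = 0·4 + 2·-5 = -10
  a_3 = 0·-10 + 2·4 = 8
  a_4 = 0·8 + 2·-10 = -20
  a_5 = 0·-20 + 2·8 = 16
  a_6 = 0·16 + 2·-20 = -40
  a_7 = 0·-40 + 2·16 = 32
  a_8 = 0·32 + 2·-40 = -80
  a_9 = 0·-80 + 2·32 = 64
  a_10 = 0·64 + 2·-80 = -160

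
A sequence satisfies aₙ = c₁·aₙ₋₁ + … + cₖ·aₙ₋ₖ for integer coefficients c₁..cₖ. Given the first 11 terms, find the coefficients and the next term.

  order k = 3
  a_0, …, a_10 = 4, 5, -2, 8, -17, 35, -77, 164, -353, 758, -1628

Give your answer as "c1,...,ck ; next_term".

-1,2,-1 ; 3497

  a_3 = -1·-2 + 2·5 + -1·4 = 8
  a_4 = -1·8 + 2·-2 + -1·5 = -17
  a_5 = -1·-17 + 2·8 + -1·-2 = 35
  a_6 = -1·35 + 2·-17 + -1·8 = -77
  a_7 = -1·-77 + 2·35 + -1·-17 = 164
  a_8 = -1·164 + 2·-77 + -1·35 = -353
  a_9 = -1·-353 + 2·164 + -1·-77 = 758
  a_10 = -1·758 + 2·-353 + -1·164 = -1628
  a_11 = -1·-1628 + 2·758 + -1·-353 = 3497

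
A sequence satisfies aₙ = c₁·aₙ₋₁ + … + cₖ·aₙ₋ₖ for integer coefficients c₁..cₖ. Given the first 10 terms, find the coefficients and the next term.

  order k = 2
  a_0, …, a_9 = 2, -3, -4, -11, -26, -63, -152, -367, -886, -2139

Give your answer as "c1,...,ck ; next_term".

2,1 ; -5164

  a_2 = 2·-3 + 1·2 = -4
  a_3 = 2·-4 + 1·-3 = -11
  a_4 = 2·-11 + 1·-4 = -26
  a_5 = 2·-26 + 1·-11 = -63
  a_6 = 2·-63 + 1·-26 = -152
  a_7 = 2·-152 + 1·-63 = -367
  a_8 = 2·-367 + 1·-152 = -886
  a_9 = 2·-886 + 1·-367 = -2139
  a_10 = 2·-2139 + 1·-886 = -5164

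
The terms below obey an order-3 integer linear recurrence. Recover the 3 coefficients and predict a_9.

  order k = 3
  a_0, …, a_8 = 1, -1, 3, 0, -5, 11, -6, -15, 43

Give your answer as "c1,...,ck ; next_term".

  a_3 = -1·3 + -1·-1 + 2·1 = 0
  a_4 = -1·0 + -1·3 + 2·-1 = -5
  a_5 = -1·-5 + -1·0 + 2·3 = 11
  a_6 = -1·11 + -1·-5 + 2·0 = -6
  a_7 = -1·-6 + -1·11 + 2·-5 = -15
  a_8 = -1·-15 + -1·-6 + 2·11 = 43
  a_9 = -1·43 + -1·-15 + 2·-6 = -40

-1,-1,2 ; -40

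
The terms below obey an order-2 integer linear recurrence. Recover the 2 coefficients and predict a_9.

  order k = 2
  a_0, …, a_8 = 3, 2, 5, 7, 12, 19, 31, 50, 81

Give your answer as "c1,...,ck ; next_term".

1,1 ; 131

  a_2 = 1·2 + 1·3 = 5
  a_3 = 1·5 + 1·2 = 7
  a_4 = 1·7 + 1·5 = 12
  a_5 = 1·12 + 1·7 = 19
  a_6 = 1·19 + 1·12 = 31
  a_7 = 1·31 + 1·19 = 50
  a_8 = 1·50 + 1·31 = 81
  a_9 = 1·81 + 1·50 = 131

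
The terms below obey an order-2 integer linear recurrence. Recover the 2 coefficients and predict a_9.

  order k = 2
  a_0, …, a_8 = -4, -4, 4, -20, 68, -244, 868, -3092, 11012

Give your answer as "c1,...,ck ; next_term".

-3,2 ; -39220

  a_2 = -3·-4 + 2·-4 = 4
  a_3 = -3·4 + 2·-4 = -20
  a_4 = -3·-20 + 2·4 = 68
  a_5 = -3·68 + 2·-20 = -244
  a_6 = -3·-244 + 2·68 = 868
  a_7 = -3·868 + 2·-244 = -3092
  a_8 = -3·-3092 + 2·868 = 11012
  a_9 = -3·11012 + 2·-3092 = -39220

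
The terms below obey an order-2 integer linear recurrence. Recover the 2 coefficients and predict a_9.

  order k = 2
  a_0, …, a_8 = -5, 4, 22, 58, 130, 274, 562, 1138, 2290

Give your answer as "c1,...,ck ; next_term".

3,-2 ; 4594

  a_2 = 3·4 + -2·-5 = 22
  a_3 = 3·22 + -2·4 = 58
  a_4 = 3·58 + -2·22 = 130
  a_5 = 3·130 + -2·58 = 274
  a_6 = 3·274 + -2·130 = 562
  a_7 = 3·562 + -2·274 = 1138
  a_8 = 3·1138 + -2·562 = 2290
  a_9 = 3·2290 + -2·1138 = 4594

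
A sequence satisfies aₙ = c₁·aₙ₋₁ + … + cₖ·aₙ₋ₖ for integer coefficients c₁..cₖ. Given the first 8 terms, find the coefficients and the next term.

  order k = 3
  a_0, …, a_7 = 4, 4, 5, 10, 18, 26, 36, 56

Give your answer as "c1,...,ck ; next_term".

  a_3 = 2·5 + -2·4 + 2·4 = 10
  a_4 = 2·10 + -2·5 + 2·4 = 18
  a_5 = 2·18 + -2·10 + 2·5 = 26
  a_6 = 2·26 + -2·18 + 2·10 = 36
  a_7 = 2·36 + -2·26 + 2·18 = 56
  a_8 = 2·56 + -2·36 + 2·26 = 92

2,-2,2 ; 92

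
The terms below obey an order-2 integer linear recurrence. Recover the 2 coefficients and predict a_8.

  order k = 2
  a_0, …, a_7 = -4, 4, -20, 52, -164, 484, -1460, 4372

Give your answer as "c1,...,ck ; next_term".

-2,3 ; -13124

  a_2 = -2·4 + 3·-4 = -20
  a_3 = -2·-20 + 3·4 = 52
  a_4 = -2·52 + 3·-20 = -164
  a_5 = -2·-164 + 3·52 = 484
  a_6 = -2·484 + 3·-164 = -1460
  a_7 = -2·-1460 + 3·484 = 4372
  a_8 = -2·4372 + 3·-1460 = -13124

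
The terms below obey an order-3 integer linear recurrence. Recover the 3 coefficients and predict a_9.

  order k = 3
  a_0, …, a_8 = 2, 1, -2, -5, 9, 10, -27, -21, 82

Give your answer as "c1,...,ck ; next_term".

-1,-3,-2 ; 35

  a_3 = -1·-2 + -3·1 + -2·2 = -5
  a_4 = -1·-5 + -3·-2 + -2·1 = 9
  a_5 = -1·9 + -3·-5 + -2·-2 = 10
  a_6 = -1·10 + -3·9 + -2·-5 = -27
  a_7 = -1·-27 + -3·10 + -2·9 = -21
  a_8 = -1·-21 + -3·-27 + -2·10 = 82
  a_9 = -1·82 + -3·-21 + -2·-27 = 35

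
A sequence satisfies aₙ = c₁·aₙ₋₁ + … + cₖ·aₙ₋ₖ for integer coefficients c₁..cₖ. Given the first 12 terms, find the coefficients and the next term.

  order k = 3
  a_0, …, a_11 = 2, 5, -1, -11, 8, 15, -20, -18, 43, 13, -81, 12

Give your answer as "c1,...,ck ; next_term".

-1,-2,-1 ; 137

  a_3 = -1·-1 + -2·5 + -1·2 = -11
  a_4 = -1·-11 + -2·-1 + -1·5 = 8
  a_5 = -1·8 + -2·-11 + -1·-1 = 15
  a_6 = -1·15 + -2·8 + -1·-11 = -20
  a_7 = -1·-20 + -2·15 + -1·8 = -18
  a_8 = -1·-18 + -2·-20 + -1·15 = 43
  a_9 = -1·43 + -2·-18 + -1·-20 = 13
  a_10 = -1·13 + -2·43 + -1·-18 = -81
  a_11 = -1·-81 + -2·13 + -1·43 = 12
  a_12 = -1·12 + -2·-81 + -1·13 = 137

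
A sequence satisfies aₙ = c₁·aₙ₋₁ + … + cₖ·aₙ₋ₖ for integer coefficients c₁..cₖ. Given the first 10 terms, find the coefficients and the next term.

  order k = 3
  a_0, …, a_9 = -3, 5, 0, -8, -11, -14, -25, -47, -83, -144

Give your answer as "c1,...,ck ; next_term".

2,-1,1 ; -252

  a_3 = 2·0 + -1·5 + 1·-3 = -8
  a_4 = 2·-8 + -1·0 + 1·5 = -11
  a_5 = 2·-11 + -1·-8 + 1·0 = -14
  a_6 = 2·-14 + -1·-11 + 1·-8 = -25
  a_7 = 2·-25 + -1·-14 + 1·-11 = -47
  a_8 = 2·-47 + -1·-25 + 1·-14 = -83
  a_9 = 2·-83 + -1·-47 + 1·-25 = -144
  a_10 = 2·-144 + -1·-83 + 1·-47 = -252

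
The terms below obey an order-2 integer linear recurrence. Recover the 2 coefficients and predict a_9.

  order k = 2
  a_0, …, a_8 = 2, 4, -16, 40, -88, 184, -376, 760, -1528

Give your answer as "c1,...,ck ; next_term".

  a_2 = -3·4 + -2·2 = -16
  a_3 = -3·-16 + -2·4 = 40
  a_4 = -3·40 + -2·-16 = -88
  a_5 = -3·-88 + -2·40 = 184
  a_6 = -3·184 + -2·-88 = -376
  a_7 = -3·-376 + -2·184 = 760
  a_8 = -3·760 + -2·-376 = -1528
  a_9 = -3·-1528 + -2·760 = 3064

-3,-2 ; 3064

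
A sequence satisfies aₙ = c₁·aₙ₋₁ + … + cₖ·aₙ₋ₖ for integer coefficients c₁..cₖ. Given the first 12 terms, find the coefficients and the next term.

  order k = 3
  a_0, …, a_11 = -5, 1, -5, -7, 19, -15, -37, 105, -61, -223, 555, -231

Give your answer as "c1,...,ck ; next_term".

-1,-2,2 ; -1325

  a_3 = -1·-5 + -2·1 + 2·-5 = -7
  a_4 = -1·-7 + -2·-5 + 2·1 = 19
  a_5 = -1·19 + -2·-7 + 2·-5 = -15
  a_6 = -1·-15 + -2·19 + 2·-7 = -37
  a_7 = -1·-37 + -2·-15 + 2·19 = 105
  a_8 = -1·105 + -2·-37 + 2·-15 = -61
  a_9 = -1·-61 + -2·105 + 2·-37 = -223
  a_10 = -1·-223 + -2·-61 + 2·105 = 555
  a_11 = -1·555 + -2·-223 + 2·-61 = -231
  a_12 = -1·-231 + -2·555 + 2·-223 = -1325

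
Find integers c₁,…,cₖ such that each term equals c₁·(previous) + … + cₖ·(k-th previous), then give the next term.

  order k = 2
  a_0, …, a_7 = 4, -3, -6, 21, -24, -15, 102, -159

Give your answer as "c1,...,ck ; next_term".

-2,-3 ; 12

  a_2 = -2·-3 + -3·4 = -6
  a_3 = -2·-6 + -3·-3 = 21
  a_4 = -2·21 + -3·-6 = -24
  a_5 = -2·-24 + -3·21 = -15
  a_6 = -2·-15 + -3·-24 = 102
  a_7 = -2·102 + -3·-15 = -159
  a_8 = -2·-159 + -3·102 = 12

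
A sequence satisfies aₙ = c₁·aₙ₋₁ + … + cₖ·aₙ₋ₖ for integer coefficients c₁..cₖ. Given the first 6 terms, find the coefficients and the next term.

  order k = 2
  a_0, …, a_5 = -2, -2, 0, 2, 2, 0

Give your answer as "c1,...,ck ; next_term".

1,-1 ; -2

  a_2 = 1·-2 + -1·-2 = 0
  a_3 = 1·0 + -1·-2 = 2
  a_4 = 1·2 + -1·0 = 2
  a_5 = 1·2 + -1·2 = 0
  a_6 = 1·0 + -1·2 = -2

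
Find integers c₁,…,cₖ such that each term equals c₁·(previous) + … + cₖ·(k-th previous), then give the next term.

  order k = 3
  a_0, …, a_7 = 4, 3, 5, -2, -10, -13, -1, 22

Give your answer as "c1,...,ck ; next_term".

1,-1,-1 ; 36

  a_3 = 1·5 + -1·3 + -1·4 = -2
  a_4 = 1·-2 + -1·5 + -1·3 = -10
  a_5 = 1·-10 + -1·-2 + -1·5 = -13
  a_6 = 1·-13 + -1·-10 + -1·-2 = -1
  a_7 = 1·-1 + -1·-13 + -1·-10 = 22
  a_8 = 1·22 + -1·-1 + -1·-13 = 36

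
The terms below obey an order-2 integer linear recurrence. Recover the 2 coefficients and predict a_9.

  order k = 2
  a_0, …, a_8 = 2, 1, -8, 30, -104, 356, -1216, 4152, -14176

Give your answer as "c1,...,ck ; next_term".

  a_2 = -4·1 + -2·2 = -8
  a_3 = -4·-8 + -2·1 = 30
  a_4 = -4·30 + -2·-8 = -104
  a_5 = -4·-104 + -2·30 = 356
  a_6 = -4·356 + -2·-104 = -1216
  a_7 = -4·-1216 + -2·356 = 4152
  a_8 = -4·4152 + -2·-1216 = -14176
  a_9 = -4·-14176 + -2·4152 = 48400

-4,-2 ; 48400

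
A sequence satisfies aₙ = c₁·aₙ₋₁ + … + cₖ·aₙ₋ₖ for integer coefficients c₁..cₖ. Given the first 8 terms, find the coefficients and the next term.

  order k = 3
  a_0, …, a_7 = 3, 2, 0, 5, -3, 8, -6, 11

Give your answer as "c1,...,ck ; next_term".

-1,1,1 ; -9

  a_3 = -1·0 + 1·2 + 1·3 = 5
  a_4 = -1·5 + 1·0 + 1·2 = -3
  a_5 = -1·-3 + 1·5 + 1·0 = 8
  a_6 = -1·8 + 1·-3 + 1·5 = -6
  a_7 = -1·-6 + 1·8 + 1·-3 = 11
  a_8 = -1·11 + 1·-6 + 1·8 = -9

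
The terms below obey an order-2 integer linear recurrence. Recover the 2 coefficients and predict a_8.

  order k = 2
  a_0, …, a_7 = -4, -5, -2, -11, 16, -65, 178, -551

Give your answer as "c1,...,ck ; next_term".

  a_2 = -2·-5 + 3·-4 = -2
  a_3 = -2·-2 + 3·-5 = -11
  a_4 = -2·-11 + 3·-2 = 16
  a_5 = -2·16 + 3·-11 = -65
  a_6 = -2·-65 + 3·16 = 178
  a_7 = -2·178 + 3·-65 = -551
  a_8 = -2·-551 + 3·178 = 1636

-2,3 ; 1636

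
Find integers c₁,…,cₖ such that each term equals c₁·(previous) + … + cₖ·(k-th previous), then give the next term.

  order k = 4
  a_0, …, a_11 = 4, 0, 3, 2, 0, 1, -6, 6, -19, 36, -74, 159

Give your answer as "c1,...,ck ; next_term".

  a_4 = -1·2 + 2·3 + -1·0 + -1·4 = 0
  a_5 = -1·0 + 2·2 + -1·3 + -1·0 = 1
  a_6 = -1·1 + 2·0 + -1·2 + -1·3 = -6
  a_7 = -1·-6 + 2·1 + -1·0 + -1·2 = 6
  a_8 = -1·6 + 2·-6 + -1·1 + -1·0 = -19
  a_9 = -1·-19 + 2·6 + -1·-6 + -1·1 = 36
  a_10 = -1·36 + 2·-19 + -1·6 + -1·-6 = -74
  a_11 = -1·-74 + 2·36 + -1·-19 + -1·6 = 159
  a_12 = -1·159 + 2·-74 + -1·36 + -1·-19 = -324

-1,2,-1,-1 ; -324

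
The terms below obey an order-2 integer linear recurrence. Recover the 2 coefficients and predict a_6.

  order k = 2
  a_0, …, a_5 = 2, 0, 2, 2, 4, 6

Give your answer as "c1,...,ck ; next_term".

1,1 ; 10

  a_2 = 1·0 + 1·2 = 2
  a_3 = 1·2 + 1·0 = 2
  a_4 = 1·2 + 1·2 = 4
  a_5 = 1·4 + 1·2 = 6
  a_6 = 1·6 + 1·4 = 10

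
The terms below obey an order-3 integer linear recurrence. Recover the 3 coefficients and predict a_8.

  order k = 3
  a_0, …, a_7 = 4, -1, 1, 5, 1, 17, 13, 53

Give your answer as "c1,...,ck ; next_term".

0,3,2 ; 73

  a_3 = 0·1 + 3·-1 + 2·4 = 5
  a_4 = 0·5 + 3·1 + 2·-1 = 1
  a_5 = 0·1 + 3·5 + 2·1 = 17
  a_6 = 0·17 + 3·1 + 2·5 = 13
  a_7 = 0·13 + 3·17 + 2·1 = 53
  a_8 = 0·53 + 3·13 + 2·17 = 73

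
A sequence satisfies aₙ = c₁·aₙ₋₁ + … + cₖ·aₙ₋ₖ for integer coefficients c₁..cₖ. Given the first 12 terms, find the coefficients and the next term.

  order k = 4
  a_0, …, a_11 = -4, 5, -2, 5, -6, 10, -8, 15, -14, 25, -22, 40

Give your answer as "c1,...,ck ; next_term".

  a_4 = 0·5 + 1·-2 + 0·5 + 1·-4 = -6
  a_5 = 0·-6 + 1·5 + 0·-2 + 1·5 = 10
  a_6 = 0·10 + 1·-6 + 0·5 + 1·-2 = -8
  a_7 = 0·-8 + 1·10 + 0·-6 + 1·5 = 15
  a_8 = 0·15 + 1·-8 + 0·10 + 1·-6 = -14
  a_9 = 0·-14 + 1·15 + 0·-8 + 1·10 = 25
  a_10 = 0·25 + 1·-14 + 0·15 + 1·-8 = -22
  a_11 = 0·-22 + 1·25 + 0·-14 + 1·15 = 40
  a_12 = 0·40 + 1·-22 + 0·25 + 1·-14 = -36

0,1,0,1 ; -36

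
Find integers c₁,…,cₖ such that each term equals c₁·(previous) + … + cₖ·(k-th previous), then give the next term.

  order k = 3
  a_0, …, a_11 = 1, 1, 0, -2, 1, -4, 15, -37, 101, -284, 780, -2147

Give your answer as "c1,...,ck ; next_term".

  a_3 = -2·0 + 1·1 + -3·1 = -2
  a_4 = -2·-2 + 1·0 + -3·1 = 1
  a_5 = -2·1 + 1·-2 + -3·0 = -4
  a_6 = -2·-4 + 1·1 + -3·-2 = 15
  a_7 = -2·15 + 1·-4 + -3·1 = -37
  a_8 = -2·-37 + 1·15 + -3·-4 = 101
  a_9 = -2·101 + 1·-37 + -3·15 = -284
  a_10 = -2·-284 + 1·101 + -3·-37 = 780
  a_11 = -2·780 + 1·-284 + -3·101 = -2147
  a_12 = -2·-2147 + 1·780 + -3·-284 = 5926

-2,1,-3 ; 5926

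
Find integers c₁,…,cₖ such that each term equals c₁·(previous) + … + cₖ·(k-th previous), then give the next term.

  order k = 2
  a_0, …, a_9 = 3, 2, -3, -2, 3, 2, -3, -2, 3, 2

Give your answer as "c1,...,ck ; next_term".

  a_2 = 0·2 + -1·3 = -3
  a_3 = 0·-3 + -1·2 = -2
  a_4 = 0·-2 + -1·-3 = 3
  a_5 = 0·3 + -1·-2 = 2
  a_6 = 0·2 + -1·3 = -3
  a_7 = 0·-3 + -1·2 = -2
  a_8 = 0·-2 + -1·-3 = 3
  a_9 = 0·3 + -1·-2 = 2
  a_10 = 0·2 + -1·3 = -3

0,-1 ; -3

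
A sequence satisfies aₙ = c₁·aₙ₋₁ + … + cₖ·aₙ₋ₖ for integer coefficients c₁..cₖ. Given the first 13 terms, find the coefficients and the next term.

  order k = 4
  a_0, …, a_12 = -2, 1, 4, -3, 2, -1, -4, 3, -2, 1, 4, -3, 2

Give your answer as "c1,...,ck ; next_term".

0,0,0,-1 ; -1

  a_4 = 0·-3 + 0·4 + 0·1 + -1·-2 = 2
  a_5 = 0·2 + 0·-3 + 0·4 + -1·1 = -1
  a_6 = 0·-1 + 0·2 + 0·-3 + -1·4 = -4
  a_7 = 0·-4 + 0·-1 + 0·2 + -1·-3 = 3
  a_8 = 0·3 + 0·-4 + 0·-1 + -1·2 = -2
  a_9 = 0·-2 + 0·3 + 0·-4 + -1·-1 = 1
  a_10 = 0·1 + 0·-2 + 0·3 + -1·-4 = 4
  a_11 = 0·4 + 0·1 + 0·-2 + -1·3 = -3
  a_12 = 0·-3 + 0·4 + 0·1 + -1·-2 = 2
  a_13 = 0·2 + 0·-3 + 0·4 + -1·1 = -1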